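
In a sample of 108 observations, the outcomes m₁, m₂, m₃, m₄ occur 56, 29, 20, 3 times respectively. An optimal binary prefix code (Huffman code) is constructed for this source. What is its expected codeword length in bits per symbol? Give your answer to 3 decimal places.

Probabilities are the counts divided by 108.
Repeatedly combine the two least-probable nodes; the expected code length is the sum of the merged weights.
merge 1/36 + 5/27 → 23/108
merge 23/108 + 29/108 → 13/27
merge 13/27 + 14/27 → 1
L = 23/108 + 13/27 + 1 = 61/36 ≈ 1.694 bits/symbol.

1.694 bits/symbol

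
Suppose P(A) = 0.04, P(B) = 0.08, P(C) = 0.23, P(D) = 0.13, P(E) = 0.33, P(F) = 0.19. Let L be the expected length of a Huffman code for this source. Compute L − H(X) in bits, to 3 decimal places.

0.039 bits

Entropy H = −Σ p log₂ p ≈ 2.3306 bits.
Huffman merges: 1/25+2/25→3/25; 3/25+13/100→1/4; 19/100+23/100→21/50; 1/4+33/100→29/50; 21/50+29/50→1. L = 237/100 ≈ 2.3700.
L − H = 2.3700 − 2.3306 = 0.039 bits.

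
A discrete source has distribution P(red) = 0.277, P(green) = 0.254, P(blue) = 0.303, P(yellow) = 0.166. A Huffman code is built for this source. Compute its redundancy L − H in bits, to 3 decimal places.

Entropy H = −Σ p log₂ p ≈ 1.9672 bits.
Huffman merges: 83/500+127/500→21/50; 277/1000+303/1000→29/50; 21/50+29/50→1. L = 2 ≈ 2.0000.
L − H = 2.0000 − 1.9672 = 0.033 bits.

0.033 bits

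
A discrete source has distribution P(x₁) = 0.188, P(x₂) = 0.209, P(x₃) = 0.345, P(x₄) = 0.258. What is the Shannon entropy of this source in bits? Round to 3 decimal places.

H = −Σ pᵢ log₂ pᵢ.
−0.188·log₂(0.188) = 0.4533
−0.209·log₂(0.209) = 0.4720
−0.345·log₂(0.345) = 0.5297
−0.258·log₂(0.258) = 0.5043
Sum ≈ 1.9593 → 1.959 bits.

1.959 bits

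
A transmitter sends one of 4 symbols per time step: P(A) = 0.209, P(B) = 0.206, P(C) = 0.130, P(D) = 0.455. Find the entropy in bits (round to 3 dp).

H = −Σ pᵢ log₂ pᵢ.
−0.209·log₂(0.209) = 0.4720
−0.206·log₂(0.206) = 0.4695
−0.130·log₂(0.130) = 0.3826
−0.455·log₂(0.455) = 0.5169
Sum ≈ 1.8411 → 1.841 bits.

1.841 bits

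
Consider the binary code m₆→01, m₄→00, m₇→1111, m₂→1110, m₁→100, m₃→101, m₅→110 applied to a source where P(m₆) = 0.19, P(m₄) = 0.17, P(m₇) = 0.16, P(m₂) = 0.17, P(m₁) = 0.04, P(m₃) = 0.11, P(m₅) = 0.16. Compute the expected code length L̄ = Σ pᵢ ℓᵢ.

L̄ = Σ pᵢ·ℓᵢ = 0.19·2 + 0.17·2 + 0.16·4 + 0.17·4 + 0.04·3 + 0.11·3 + 0.16·3 = 2.97 bits/symbol.

2.97 bits/symbol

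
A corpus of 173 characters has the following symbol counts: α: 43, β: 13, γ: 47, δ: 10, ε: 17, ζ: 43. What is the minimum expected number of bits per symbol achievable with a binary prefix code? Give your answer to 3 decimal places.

2.364 bits/symbol

Probabilities are the counts divided by 173.
Repeatedly combine the two least-probable nodes; the expected code length is the sum of the merged weights.
merge 10/173 + 13/173 → 23/173
merge 17/173 + 23/173 → 40/173
merge 40/173 + 43/173 → 83/173
merge 43/173 + 47/173 → 90/173
merge 83/173 + 90/173 → 1
L = 23/173 + 40/173 + 83/173 + 90/173 + 1 = 409/173 ≈ 2.364 bits/symbol.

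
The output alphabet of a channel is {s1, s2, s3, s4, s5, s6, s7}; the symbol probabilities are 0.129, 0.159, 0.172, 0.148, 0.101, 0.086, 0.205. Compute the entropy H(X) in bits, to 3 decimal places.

2.755 bits

H = −Σ pᵢ log₂ pᵢ.
−0.129·log₂(0.129) = 0.3811
−0.159·log₂(0.159) = 0.4218
−0.172·log₂(0.172) = 0.4368
−0.148·log₂(0.148) = 0.4079
−0.101·log₂(0.101) = 0.3341
−0.086·log₂(0.086) = 0.3044
−0.205·log₂(0.205) = 0.4687
Sum ≈ 2.7548 → 2.755 bits.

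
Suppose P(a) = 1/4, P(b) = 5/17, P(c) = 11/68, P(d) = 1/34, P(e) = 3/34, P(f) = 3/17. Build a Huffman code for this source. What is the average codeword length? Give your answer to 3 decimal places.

Repeatedly combine the two least-probable nodes; the expected code length is the sum of the merged weights.
merge 1/34 + 3/34 → 2/17
merge 2/17 + 11/68 → 19/68
merge 3/17 + 1/4 → 29/68
merge 19/68 + 5/17 → 39/68
merge 29/68 + 39/68 → 1
L = 2/17 + 19/68 + 29/68 + 39/68 + 1 = 163/68 ≈ 2.397 bits/symbol.

2.397 bits/symbol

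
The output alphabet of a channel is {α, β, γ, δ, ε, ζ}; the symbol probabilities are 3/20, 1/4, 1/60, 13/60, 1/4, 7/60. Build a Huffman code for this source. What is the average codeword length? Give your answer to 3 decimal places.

Repeatedly combine the two least-probable nodes; the expected code length is the sum of the merged weights.
merge 1/60 + 7/60 → 2/15
merge 2/15 + 3/20 → 17/60
merge 13/60 + 1/4 → 7/15
merge 1/4 + 17/60 → 8/15
merge 7/15 + 8/15 → 1
L = 2/15 + 17/60 + 7/15 + 8/15 + 1 = 29/12 ≈ 2.417 bits/symbol.

2.417 bits/symbol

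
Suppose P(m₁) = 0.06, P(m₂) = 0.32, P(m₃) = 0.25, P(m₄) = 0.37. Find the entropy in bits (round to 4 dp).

1.8003 bits

H = −Σ pᵢ log₂ pᵢ.
−0.06·log₂(0.06) = 0.2435
−0.32·log₂(0.32) = 0.5260
−0.25·log₂(0.25) = 0.5000
−0.37·log₂(0.37) = 0.5307
Sum ≈ 1.8003 → 1.8003 bits.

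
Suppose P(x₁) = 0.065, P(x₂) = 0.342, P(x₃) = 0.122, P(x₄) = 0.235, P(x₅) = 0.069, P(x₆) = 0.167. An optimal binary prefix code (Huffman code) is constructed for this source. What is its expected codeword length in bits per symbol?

2.39 bits/symbol

Repeatedly combine the two least-probable nodes; the expected code length is the sum of the merged weights.
merge 13/200 + 69/1000 → 67/500
merge 61/500 + 67/500 → 32/125
merge 167/1000 + 47/200 → 201/500
merge 32/125 + 171/500 → 299/500
merge 201/500 + 299/500 → 1
L = 67/500 + 32/125 + 201/500 + 299/500 + 1 = 239/100 = 2.39 bits/symbol.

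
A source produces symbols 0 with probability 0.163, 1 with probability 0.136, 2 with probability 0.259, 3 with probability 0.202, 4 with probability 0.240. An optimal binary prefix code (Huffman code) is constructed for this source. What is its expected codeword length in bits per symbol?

2.299 bits/symbol

Repeatedly combine the two least-probable nodes; the expected code length is the sum of the merged weights.
merge 17/125 + 163/1000 → 299/1000
merge 101/500 + 6/25 → 221/500
merge 259/1000 + 299/1000 → 279/500
merge 221/500 + 279/500 → 1
L = 299/1000 + 221/500 + 279/500 + 1 = 2299/1000 = 2.299 bits/symbol.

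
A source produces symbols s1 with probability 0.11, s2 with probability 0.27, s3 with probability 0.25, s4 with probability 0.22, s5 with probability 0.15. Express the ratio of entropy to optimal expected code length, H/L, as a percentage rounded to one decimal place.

99.6%

Entropy H = −Σ p log₂ p ≈ 2.2514 bits.
Huffman merges: 11/100+3/20→13/50; 11/50+1/4→47/100; 13/50+27/100→53/100; 47/100+53/100→1. L = 113/50 ≈ 2.2600.
Efficiency = H/L = 2.2514/2.2600 = 99.6%.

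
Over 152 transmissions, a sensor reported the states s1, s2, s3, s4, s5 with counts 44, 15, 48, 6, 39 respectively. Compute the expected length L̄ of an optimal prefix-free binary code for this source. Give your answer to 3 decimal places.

Probabilities are the counts divided by 152.
Repeatedly combine the two least-probable nodes; the expected code length is the sum of the merged weights.
merge 3/76 + 15/152 → 21/152
merge 21/152 + 39/152 → 15/38
merge 11/38 + 6/19 → 23/38
merge 15/38 + 23/38 → 1
L = 21/152 + 15/38 + 23/38 + 1 = 325/152 ≈ 2.138 bits/symbol.

2.138 bits/symbol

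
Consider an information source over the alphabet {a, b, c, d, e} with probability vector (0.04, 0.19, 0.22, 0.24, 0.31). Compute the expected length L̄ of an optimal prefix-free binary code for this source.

Repeatedly combine the two least-probable nodes; the expected code length is the sum of the merged weights.
merge 1/25 + 19/100 → 23/100
merge 11/50 + 23/100 → 9/20
merge 6/25 + 31/100 → 11/20
merge 9/20 + 11/20 → 1
L = 23/100 + 9/20 + 11/20 + 1 = 223/100 = 2.23 bits/symbol.

2.23 bits/symbol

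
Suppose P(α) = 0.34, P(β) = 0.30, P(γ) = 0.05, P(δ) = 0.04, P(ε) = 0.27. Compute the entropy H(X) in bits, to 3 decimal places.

H = −Σ pᵢ log₂ pᵢ.
−0.34·log₂(0.34) = 0.5292
−0.30·log₂(0.30) = 0.5211
−0.05·log₂(0.05) = 0.2161
−0.04·log₂(0.04) = 0.1858
−0.27·log₂(0.27) = 0.5100
Sum ≈ 1.9621 → 1.962 bits.

1.962 bits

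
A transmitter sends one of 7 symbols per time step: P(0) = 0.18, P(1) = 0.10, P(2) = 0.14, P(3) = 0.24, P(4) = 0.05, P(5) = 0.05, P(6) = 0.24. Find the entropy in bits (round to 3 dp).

H = −Σ pᵢ log₂ pᵢ.
−0.18·log₂(0.18) = 0.4453
−0.10·log₂(0.10) = 0.3322
−0.14·log₂(0.14) = 0.3971
−0.24·log₂(0.24) = 0.4941
−0.05·log₂(0.05) = 0.2161
−0.05·log₂(0.05) = 0.2161
−0.24·log₂(0.24) = 0.4941
Sum ≈ 2.5951 → 2.595 bits.

2.595 bits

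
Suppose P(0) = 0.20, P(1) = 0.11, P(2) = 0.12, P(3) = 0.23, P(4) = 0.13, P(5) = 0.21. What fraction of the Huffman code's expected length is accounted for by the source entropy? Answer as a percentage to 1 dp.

98.6%

Entropy H = −Σ p log₂ p ≈ 2.5249 bits.
Huffman merges: 11/100+3/25→23/100; 13/100+1/5→33/100; 21/100+23/100→11/25; 23/100+33/100→14/25; 11/25+14/25→1. L = 64/25 ≈ 2.5600.
Efficiency = H/L = 2.5249/2.5600 = 98.6%.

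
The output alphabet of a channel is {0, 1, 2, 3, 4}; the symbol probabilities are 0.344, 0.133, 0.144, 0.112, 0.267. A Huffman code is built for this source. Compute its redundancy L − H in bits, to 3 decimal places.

Entropy H = −Σ p log₂ p ≈ 2.1817 bits.
Huffman merges: 14/125+133/1000→49/200; 18/125+49/200→389/1000; 267/1000+43/125→611/1000; 389/1000+611/1000→1. L = 449/200 ≈ 2.2450.
L − H = 2.2450 − 2.1817 = 0.063 bits.

0.063 bits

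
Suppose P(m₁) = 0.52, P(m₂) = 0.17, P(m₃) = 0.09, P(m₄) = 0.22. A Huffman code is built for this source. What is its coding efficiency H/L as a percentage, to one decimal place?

98.8%

Entropy H = −Σ p log₂ p ≈ 1.7184 bits.
Huffman merges: 9/100+17/100→13/50; 11/50+13/50→12/25; 12/25+13/25→1. L = 87/50 ≈ 1.7400.
Efficiency = H/L = 1.7184/1.7400 = 98.8%.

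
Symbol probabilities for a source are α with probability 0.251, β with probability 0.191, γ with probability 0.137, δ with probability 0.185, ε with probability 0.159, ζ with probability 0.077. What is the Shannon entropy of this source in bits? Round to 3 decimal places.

H = −Σ pᵢ log₂ pᵢ.
−0.251·log₂(0.251) = 0.5006
−0.191·log₂(0.191) = 0.4562
−0.137·log₂(0.137) = 0.3929
−0.185·log₂(0.185) = 0.4504
−0.159·log₂(0.159) = 0.4218
−0.077·log₂(0.077) = 0.2848
Sum ≈ 2.5066 → 2.507 bits.

2.507 bits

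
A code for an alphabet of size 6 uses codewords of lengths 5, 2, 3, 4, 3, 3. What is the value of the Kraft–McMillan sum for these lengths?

With common denominator 2^5 = 32: Σ 2^(−ℓᵢ) = 1/32 + 8/32 + 4/32 + 2/32 + 4/32 + 4/32 = 23/32 = 0.71875.

0.71875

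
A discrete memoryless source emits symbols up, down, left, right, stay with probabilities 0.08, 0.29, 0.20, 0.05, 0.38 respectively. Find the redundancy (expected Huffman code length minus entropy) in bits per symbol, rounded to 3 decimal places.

Entropy H = −Σ p log₂ p ≈ 2.0203 bits.
Huffman merges: 1/20+2/25→13/100; 13/100+1/5→33/100; 29/100+33/100→31/50; 19/50+31/50→1. L = 52/25 ≈ 2.0800.
L − H = 2.0800 − 2.0203 = 0.060 bits.

0.060 bits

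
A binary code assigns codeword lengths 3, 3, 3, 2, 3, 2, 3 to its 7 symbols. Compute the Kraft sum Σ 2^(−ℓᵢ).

With common denominator 2^3 = 8: Σ 2^(−ℓᵢ) = 1/8 + 1/8 + 1/8 + 2/8 + 1/8 + 2/8 + 1/8 = 9/8 = 1.125.

1.125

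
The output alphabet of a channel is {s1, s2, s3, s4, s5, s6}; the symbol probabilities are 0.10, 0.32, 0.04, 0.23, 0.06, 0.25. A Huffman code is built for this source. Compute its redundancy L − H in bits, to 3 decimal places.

0.025 bits

Entropy H = −Σ p log₂ p ≈ 2.2752 bits.
Huffman merges: 1/25+3/50→1/10; 1/10+1/10→1/5; 1/5+23/100→43/100; 1/4+8/25→57/100; 43/100+57/100→1. L = 23/10 ≈ 2.3000.
L − H = 2.3000 − 2.2752 = 0.025 bits.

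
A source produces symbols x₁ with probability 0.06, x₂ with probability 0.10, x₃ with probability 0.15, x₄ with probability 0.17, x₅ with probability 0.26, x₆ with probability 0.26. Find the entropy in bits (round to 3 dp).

H = −Σ pᵢ log₂ pᵢ.
−0.06·log₂(0.06) = 0.2435
−0.10·log₂(0.10) = 0.3322
−0.15·log₂(0.15) = 0.4105
−0.17·log₂(0.17) = 0.4346
−0.26·log₂(0.26) = 0.5053
−0.26·log₂(0.26) = 0.5053
Sum ≈ 2.4314 → 2.431 bits.

2.431 bits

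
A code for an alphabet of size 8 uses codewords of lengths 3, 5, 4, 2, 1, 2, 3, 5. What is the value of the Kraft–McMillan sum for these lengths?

1.375

With common denominator 2^5 = 32: Σ 2^(−ℓᵢ) = 4/32 + 1/32 + 2/32 + 8/32 + 16/32 + 8/32 + 4/32 + 1/32 = 44/32 = 1.375.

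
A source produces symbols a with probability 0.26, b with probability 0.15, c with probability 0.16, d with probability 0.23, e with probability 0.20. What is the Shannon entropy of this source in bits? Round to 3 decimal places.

2.291 bits

H = −Σ pᵢ log₂ pᵢ.
−0.26·log₂(0.26) = 0.5053
−0.15·log₂(0.15) = 0.4105
−0.16·log₂(0.16) = 0.4230
−0.23·log₂(0.23) = 0.4877
−0.20·log₂(0.20) = 0.4644
Sum ≈ 2.2909 → 2.291 bits.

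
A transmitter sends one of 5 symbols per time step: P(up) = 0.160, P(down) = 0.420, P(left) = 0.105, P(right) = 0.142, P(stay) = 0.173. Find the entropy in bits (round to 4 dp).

2.1278 bits

H = −Σ pᵢ log₂ pᵢ.
−0.160·log₂(0.160) = 0.4230
−0.420·log₂(0.420) = 0.5256
−0.105·log₂(0.105) = 0.3414
−0.142·log₂(0.142) = 0.3999
−0.173·log₂(0.173) = 0.4379
Sum ≈ 2.1278 → 2.1278 bits.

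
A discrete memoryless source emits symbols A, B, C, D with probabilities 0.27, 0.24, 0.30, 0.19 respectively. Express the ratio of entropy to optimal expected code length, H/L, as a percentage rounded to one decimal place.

Entropy H = −Σ p log₂ p ≈ 1.9805 bits.
Huffman merges: 19/100+6/25→43/100; 27/100+3/10→57/100; 43/100+57/100→1. L = 2 ≈ 2.0000.
Efficiency = H/L = 1.9805/2.0000 = 99.0%.

99.0%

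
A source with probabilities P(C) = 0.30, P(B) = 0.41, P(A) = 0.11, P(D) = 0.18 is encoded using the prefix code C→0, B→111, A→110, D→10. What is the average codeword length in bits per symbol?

2.22 bits/symbol

L̄ = Σ pᵢ·ℓᵢ = 0.30·1 + 0.41·3 + 0.11·3 + 0.18·2 = 2.22 bits/symbol.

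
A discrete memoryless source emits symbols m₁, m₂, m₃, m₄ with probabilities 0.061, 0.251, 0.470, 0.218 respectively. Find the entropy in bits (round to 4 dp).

H = −Σ pᵢ log₂ pᵢ.
−0.061·log₂(0.061) = 0.2461
−0.251·log₂(0.251) = 0.5006
−0.470·log₂(0.470) = 0.5120
−0.218·log₂(0.218) = 0.4791
Sum ≈ 1.7377 → 1.7377 bits.

1.7377 bits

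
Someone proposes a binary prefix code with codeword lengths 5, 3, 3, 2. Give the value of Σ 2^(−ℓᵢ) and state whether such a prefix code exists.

With common denominator 2^5 = 32: Σ 2^(−ℓᵢ) = 1/32 + 4/32 + 4/32 + 8/32 = 17/32 = 0.53125.
Kraft's inequality requires Σ ≤ 1; here Σ = 0.53125 ≤ 1, so such a prefix code exists.

0.53125; yes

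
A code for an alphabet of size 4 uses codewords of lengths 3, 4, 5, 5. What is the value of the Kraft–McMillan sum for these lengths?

0.25

With common denominator 2^5 = 32: Σ 2^(−ℓᵢ) = 4/32 + 2/32 + 1/32 + 1/32 = 8/32 = 0.25.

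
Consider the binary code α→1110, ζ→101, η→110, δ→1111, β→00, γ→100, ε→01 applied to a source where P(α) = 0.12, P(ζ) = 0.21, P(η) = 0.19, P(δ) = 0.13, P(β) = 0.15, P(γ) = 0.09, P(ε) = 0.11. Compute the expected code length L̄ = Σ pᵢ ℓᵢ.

L̄ = Σ pᵢ·ℓᵢ = 0.12·4 + 0.21·3 + 0.19·3 + 0.13·4 + 0.15·2 + 0.09·3 + 0.11·2 = 2.99 bits/symbol.

2.99 bits/symbol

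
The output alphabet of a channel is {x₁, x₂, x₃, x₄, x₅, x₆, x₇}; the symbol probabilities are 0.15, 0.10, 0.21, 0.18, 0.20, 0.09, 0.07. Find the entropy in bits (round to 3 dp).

H = −Σ pᵢ log₂ pᵢ.
−0.15·log₂(0.15) = 0.4105
−0.10·log₂(0.10) = 0.3322
−0.21·log₂(0.21) = 0.4728
−0.18·log₂(0.18) = 0.4453
−0.20·log₂(0.20) = 0.4644
−0.09·log₂(0.09) = 0.3127
−0.07·log₂(0.07) = 0.2686
Sum ≈ 2.7065 → 2.706 bits.

2.706 bits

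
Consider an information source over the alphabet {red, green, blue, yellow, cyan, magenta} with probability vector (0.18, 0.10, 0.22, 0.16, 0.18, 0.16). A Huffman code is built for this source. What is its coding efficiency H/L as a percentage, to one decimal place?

Entropy H = −Σ p log₂ p ≈ 2.5494 bits.
Huffman merges: 1/10+4/25→13/50; 4/25+9/50→17/50; 9/50+11/50→2/5; 13/50+17/50→3/5; 2/5+3/5→1. L = 13/5 ≈ 2.6000.
Efficiency = H/L = 2.5494/2.6000 = 98.1%.

98.1%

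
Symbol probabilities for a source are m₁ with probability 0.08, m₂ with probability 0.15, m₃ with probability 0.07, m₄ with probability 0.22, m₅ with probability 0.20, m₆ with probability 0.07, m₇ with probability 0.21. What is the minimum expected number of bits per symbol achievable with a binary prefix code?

Repeatedly combine the two least-probable nodes; the expected code length is the sum of the merged weights.
merge 7/100 + 7/100 → 7/50
merge 2/25 + 7/50 → 11/50
merge 3/20 + 1/5 → 7/20
merge 21/100 + 11/50 → 43/100
merge 11/50 + 7/20 → 57/100
merge 43/100 + 57/100 → 1
L = 7/50 + 11/50 + 7/20 + 43/100 + 57/100 + 1 = 271/100 = 2.71 bits/symbol.

2.71 bits/symbol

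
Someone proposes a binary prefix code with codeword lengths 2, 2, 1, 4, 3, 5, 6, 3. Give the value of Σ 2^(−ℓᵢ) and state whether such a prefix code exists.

1.359375; no

With common denominator 2^6 = 64: Σ 2^(−ℓᵢ) = 16/64 + 16/64 + 32/64 + 4/64 + 8/64 + 2/64 + 1/64 + 8/64 = 87/64 = 1.359375.
Kraft's inequality requires Σ ≤ 1; here Σ = 1.359375 > 1, so no such prefix code exists.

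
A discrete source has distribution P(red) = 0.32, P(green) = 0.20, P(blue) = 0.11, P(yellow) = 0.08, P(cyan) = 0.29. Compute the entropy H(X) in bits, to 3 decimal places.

2.150 bits

H = −Σ pᵢ log₂ pᵢ.
−0.32·log₂(0.32) = 0.5260
−0.20·log₂(0.20) = 0.4644
−0.11·log₂(0.11) = 0.3503
−0.08·log₂(0.08) = 0.2915
−0.29·log₂(0.29) = 0.5179
Sum ≈ 2.1501 → 2.150 bits.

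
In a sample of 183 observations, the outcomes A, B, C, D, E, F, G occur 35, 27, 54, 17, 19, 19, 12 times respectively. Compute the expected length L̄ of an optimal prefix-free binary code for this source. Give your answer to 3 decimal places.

Probabilities are the counts divided by 183.
Repeatedly combine the two least-probable nodes; the expected code length is the sum of the merged weights.
merge 4/61 + 17/183 → 29/183
merge 19/183 + 19/183 → 38/183
merge 9/61 + 29/183 → 56/183
merge 35/183 + 38/183 → 73/183
merge 18/61 + 56/183 → 110/183
merge 73/183 + 110/183 → 1
L = 29/183 + 38/183 + 56/183 + 73/183 + 110/183 + 1 = 163/61 ≈ 2.672 bits/symbol.

2.672 bits/symbol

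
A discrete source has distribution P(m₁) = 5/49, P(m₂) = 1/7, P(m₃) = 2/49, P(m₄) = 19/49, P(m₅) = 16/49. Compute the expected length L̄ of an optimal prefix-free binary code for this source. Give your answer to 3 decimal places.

Repeatedly combine the two least-probable nodes; the expected code length is the sum of the merged weights.
merge 2/49 + 5/49 → 1/7
merge 1/7 + 1/7 → 2/7
merge 2/7 + 16/49 → 30/49
merge 19/49 + 30/49 → 1
L = 1/7 + 2/7 + 30/49 + 1 = 100/49 ≈ 2.041 bits/symbol.

2.041 bits/symbol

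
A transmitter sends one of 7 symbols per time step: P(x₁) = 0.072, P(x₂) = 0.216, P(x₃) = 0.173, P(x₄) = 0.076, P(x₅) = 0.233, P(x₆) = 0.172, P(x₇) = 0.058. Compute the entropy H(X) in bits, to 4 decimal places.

H = −Σ pᵢ log₂ pᵢ.
−0.072·log₂(0.072) = 0.2733
−0.216·log₂(0.216) = 0.4776
−0.173·log₂(0.173) = 0.4379
−0.076·log₂(0.076) = 0.2826
−0.233·log₂(0.233) = 0.4897
−0.172·log₂(0.172) = 0.4368
−0.058·log₂(0.058) = 0.2383
Sum ≈ 2.6360 → 2.6360 bits.

2.6360 bits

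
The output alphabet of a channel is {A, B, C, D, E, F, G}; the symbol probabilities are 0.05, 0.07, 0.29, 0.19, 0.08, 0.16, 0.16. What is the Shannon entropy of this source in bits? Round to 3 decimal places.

H = −Σ pᵢ log₂ pᵢ.
−0.05·log₂(0.05) = 0.2161
−0.07·log₂(0.07) = 0.2686
−0.29·log₂(0.29) = 0.5179
−0.19·log₂(0.19) = 0.4552
−0.08·log₂(0.08) = 0.2915
−0.16·log₂(0.16) = 0.4230
−0.16·log₂(0.16) = 0.4230
Sum ≈ 2.5953 → 2.595 bits.

2.595 bits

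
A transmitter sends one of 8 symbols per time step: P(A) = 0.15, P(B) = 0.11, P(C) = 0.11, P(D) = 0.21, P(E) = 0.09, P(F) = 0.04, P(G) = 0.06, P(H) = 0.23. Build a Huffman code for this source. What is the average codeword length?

Repeatedly combine the two least-probable nodes; the expected code length is the sum of the merged weights.
merge 1/25 + 3/50 → 1/10
merge 9/100 + 1/10 → 19/100
merge 11/100 + 11/100 → 11/50
merge 3/20 + 19/100 → 17/50
merge 21/100 + 11/50 → 43/100
merge 23/100 + 17/50 → 57/100
merge 43/100 + 57/100 → 1
L = 1/10 + 19/100 + 11/50 + 17/50 + 43/100 + 57/100 + 1 = 57/20 = 2.85 bits/symbol.

2.85 bits/symbol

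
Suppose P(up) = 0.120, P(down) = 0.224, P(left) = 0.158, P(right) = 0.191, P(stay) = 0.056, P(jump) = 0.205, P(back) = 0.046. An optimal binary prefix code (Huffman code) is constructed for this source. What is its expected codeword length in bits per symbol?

Repeatedly combine the two least-probable nodes; the expected code length is the sum of the merged weights.
merge 23/500 + 7/125 → 51/500
merge 51/500 + 3/25 → 111/500
merge 79/500 + 191/1000 → 349/1000
merge 41/200 + 111/500 → 427/1000
merge 28/125 + 349/1000 → 573/1000
merge 427/1000 + 573/1000 → 1
L = 51/500 + 111/500 + 349/1000 + 427/1000 + 573/1000 + 1 = 2673/1000 = 2.673 bits/symbol.

2.673 bits/symbol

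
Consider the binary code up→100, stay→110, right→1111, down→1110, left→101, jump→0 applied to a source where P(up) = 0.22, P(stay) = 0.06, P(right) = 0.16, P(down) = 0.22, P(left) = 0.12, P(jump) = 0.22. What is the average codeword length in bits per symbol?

2.94 bits/symbol

L̄ = Σ pᵢ·ℓᵢ = 0.22·3 + 0.06·3 + 0.16·4 + 0.22·4 + 0.12·3 + 0.22·1 = 2.94 bits/symbol.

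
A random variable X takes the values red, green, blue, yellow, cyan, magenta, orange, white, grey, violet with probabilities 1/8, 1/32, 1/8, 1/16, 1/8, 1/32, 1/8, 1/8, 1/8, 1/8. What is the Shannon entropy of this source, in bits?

3.1875 bits

Each probability is a power of 1/2, so log₂(1/p) is an integer.
H = Σ p·log₂(1/p) = 1/8·3 + 1/32·5 + 1/8·3 + 1/16·4 + 1/8·3 + 1/32·5 + 1/8·3 + 1/8·3 + 1/8·3 + 1/8·3 = 3.1875 bits.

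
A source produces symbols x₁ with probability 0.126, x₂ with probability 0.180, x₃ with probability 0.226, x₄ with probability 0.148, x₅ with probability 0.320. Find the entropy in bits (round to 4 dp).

H = −Σ pᵢ log₂ pᵢ.
−0.126·log₂(0.126) = 0.3766
−0.180·log₂(0.180) = 0.4453
−0.226·log₂(0.226) = 0.4849
−0.148·log₂(0.148) = 0.4079
−0.320·log₂(0.320) = 0.5260
Sum ≈ 2.2407 → 2.2407 bits.

2.2407 bits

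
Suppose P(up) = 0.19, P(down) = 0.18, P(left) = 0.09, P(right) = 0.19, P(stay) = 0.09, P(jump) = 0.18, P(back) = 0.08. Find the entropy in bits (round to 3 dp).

H = −Σ pᵢ log₂ pᵢ.
−0.19·log₂(0.19) = 0.4552
−0.18·log₂(0.18) = 0.4453
−0.09·log₂(0.09) = 0.3127
−0.19·log₂(0.19) = 0.4552
−0.09·log₂(0.09) = 0.3127
−0.18·log₂(0.18) = 0.4453
−0.08·log₂(0.08) = 0.2915
Sum ≈ 2.7179 → 2.718 bits.

2.718 bits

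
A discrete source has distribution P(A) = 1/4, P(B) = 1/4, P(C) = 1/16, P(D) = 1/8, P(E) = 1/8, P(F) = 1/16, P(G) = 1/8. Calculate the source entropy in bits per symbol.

Each probability is a power of 1/2, so log₂(1/p) is an integer.
H = Σ p·log₂(1/p) = 1/4·2 + 1/4·2 + 1/16·4 + 1/8·3 + 1/8·3 + 1/16·4 + 1/8·3 = 2.625 bits.

2.625 bits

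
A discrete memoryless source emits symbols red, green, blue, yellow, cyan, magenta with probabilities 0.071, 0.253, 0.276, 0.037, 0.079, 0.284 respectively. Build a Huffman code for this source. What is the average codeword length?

2.295 bits/symbol

Repeatedly combine the two least-probable nodes; the expected code length is the sum of the merged weights.
merge 37/1000 + 71/1000 → 27/250
merge 79/1000 + 27/250 → 187/1000
merge 187/1000 + 253/1000 → 11/25
merge 69/250 + 71/250 → 14/25
merge 11/25 + 14/25 → 1
L = 27/250 + 187/1000 + 11/25 + 14/25 + 1 = 459/200 = 2.295 bits/symbol.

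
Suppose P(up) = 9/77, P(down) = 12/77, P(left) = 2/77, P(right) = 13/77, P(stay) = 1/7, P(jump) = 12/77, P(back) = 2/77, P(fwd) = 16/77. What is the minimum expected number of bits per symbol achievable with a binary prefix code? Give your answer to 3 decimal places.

Repeatedly combine the two least-probable nodes; the expected code length is the sum of the merged weights.
merge 2/77 + 2/77 → 4/77
merge 4/77 + 9/77 → 13/77
merge 1/7 + 12/77 → 23/77
merge 12/77 + 13/77 → 25/77
merge 13/77 + 16/77 → 29/77
merge 23/77 + 25/77 → 48/77
merge 29/77 + 48/77 → 1
L = 4/77 + 13/77 + 23/77 + 25/77 + 29/77 + 48/77 + 1 = 219/77 ≈ 2.844 bits/symbol.

2.844 bits/symbol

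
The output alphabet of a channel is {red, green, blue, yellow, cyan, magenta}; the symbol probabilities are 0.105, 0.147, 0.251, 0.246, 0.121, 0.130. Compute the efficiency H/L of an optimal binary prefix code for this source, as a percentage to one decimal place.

Entropy H = −Σ p log₂ p ≈ 2.4976 bits.
Huffman merges: 21/200+121/1000→113/500; 13/100+147/1000→277/1000; 113/500+123/500→59/125; 251/1000+277/1000→66/125; 59/125+66/125→1. L = 2503/1000 ≈ 2.5030.
Efficiency = H/L = 2.4976/2.5030 = 99.8%.

99.8%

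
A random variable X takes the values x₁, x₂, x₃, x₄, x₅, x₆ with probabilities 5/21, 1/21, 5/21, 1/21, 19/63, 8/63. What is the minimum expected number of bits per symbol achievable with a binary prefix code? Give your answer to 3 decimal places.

2.317 bits/symbol

Repeatedly combine the two least-probable nodes; the expected code length is the sum of the merged weights.
merge 1/21 + 1/21 → 2/21
merge 2/21 + 8/63 → 2/9
merge 2/9 + 5/21 → 29/63
merge 5/21 + 19/63 → 34/63
merge 29/63 + 34/63 → 1
L = 2/21 + 2/9 + 29/63 + 34/63 + 1 = 146/63 ≈ 2.317 bits/symbol.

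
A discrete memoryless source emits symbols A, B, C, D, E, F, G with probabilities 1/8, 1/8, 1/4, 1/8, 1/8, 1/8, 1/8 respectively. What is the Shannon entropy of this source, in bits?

Each probability is a power of 1/2, so log₂(1/p) is an integer.
H = Σ p·log₂(1/p) = 1/8·3 + 1/8·3 + 1/4·2 + 1/8·3 + 1/8·3 + 1/8·3 + 1/8·3 = 2.75 bits.

2.75 bits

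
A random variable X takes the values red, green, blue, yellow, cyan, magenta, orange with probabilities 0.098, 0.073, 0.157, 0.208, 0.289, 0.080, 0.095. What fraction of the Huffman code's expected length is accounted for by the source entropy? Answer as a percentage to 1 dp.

Entropy H = −Σ p log₂ p ≈ 2.6263 bits.
Huffman merges: 73/1000+2/25→153/1000; 19/200+49/500→193/1000; 153/1000+157/1000→31/100; 193/1000+26/125→401/1000; 289/1000+31/100→599/1000; 401/1000+599/1000→1. L = 332/125 ≈ 2.6560.
Efficiency = H/L = 2.6263/2.6560 = 98.9%.

98.9%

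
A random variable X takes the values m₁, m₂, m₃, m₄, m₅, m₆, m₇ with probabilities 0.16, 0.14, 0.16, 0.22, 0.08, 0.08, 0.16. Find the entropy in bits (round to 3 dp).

H = −Σ pᵢ log₂ pᵢ.
−0.16·log₂(0.16) = 0.4230
−0.14·log₂(0.14) = 0.3971
−0.16·log₂(0.16) = 0.4230
−0.22·log₂(0.22) = 0.4806
−0.08·log₂(0.08) = 0.2915
−0.08·log₂(0.08) = 0.2915
−0.16·log₂(0.16) = 0.4230
Sum ≈ 2.7298 → 2.730 bits.

2.730 bits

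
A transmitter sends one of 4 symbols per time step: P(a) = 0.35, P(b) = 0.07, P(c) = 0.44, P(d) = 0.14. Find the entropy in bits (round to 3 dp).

H = −Σ pᵢ log₂ pᵢ.
−0.35·log₂(0.35) = 0.5301
−0.07·log₂(0.07) = 0.2686
−0.44·log₂(0.44) = 0.5211
−0.14·log₂(0.14) = 0.3971
Sum ≈ 1.7169 → 1.717 bits.

1.717 bits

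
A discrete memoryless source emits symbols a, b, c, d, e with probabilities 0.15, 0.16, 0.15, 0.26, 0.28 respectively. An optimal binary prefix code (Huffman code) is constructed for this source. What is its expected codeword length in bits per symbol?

Repeatedly combine the two least-probable nodes; the expected code length is the sum of the merged weights.
merge 3/20 + 3/20 → 3/10
merge 4/25 + 13/50 → 21/50
merge 7/25 + 3/10 → 29/50
merge 21/50 + 29/50 → 1
L = 3/10 + 21/50 + 29/50 + 1 = 23/10 = 2.3 bits/symbol.

2.3 bits/symbol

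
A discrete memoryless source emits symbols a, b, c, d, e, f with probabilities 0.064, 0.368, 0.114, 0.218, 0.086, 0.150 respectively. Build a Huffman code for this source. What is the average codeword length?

Repeatedly combine the two least-probable nodes; the expected code length is the sum of the merged weights.
merge 8/125 + 43/500 → 3/20
merge 57/500 + 3/20 → 33/125
merge 3/20 + 109/500 → 46/125
merge 33/125 + 46/125 → 79/125
merge 46/125 + 79/125 → 1
L = 3/20 + 33/125 + 46/125 + 79/125 + 1 = 1207/500 = 2.414 bits/symbol.

2.414 bits/symbol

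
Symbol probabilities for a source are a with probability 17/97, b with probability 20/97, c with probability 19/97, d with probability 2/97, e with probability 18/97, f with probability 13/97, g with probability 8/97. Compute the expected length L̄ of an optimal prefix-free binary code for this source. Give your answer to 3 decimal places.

2.701 bits/symbol

Repeatedly combine the two least-probable nodes; the expected code length is the sum of the merged weights.
merge 2/97 + 8/97 → 10/97
merge 10/97 + 13/97 → 23/97
merge 17/97 + 18/97 → 35/97
merge 19/97 + 20/97 → 39/97
merge 23/97 + 35/97 → 58/97
merge 39/97 + 58/97 → 1
L = 10/97 + 23/97 + 35/97 + 39/97 + 58/97 + 1 = 262/97 ≈ 2.701 bits/symbol.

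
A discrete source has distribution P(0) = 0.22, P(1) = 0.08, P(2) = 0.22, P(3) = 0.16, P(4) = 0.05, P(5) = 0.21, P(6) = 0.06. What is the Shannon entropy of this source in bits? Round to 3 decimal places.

H = −Σ pᵢ log₂ pᵢ.
−0.22·log₂(0.22) = 0.4806
−0.08·log₂(0.08) = 0.2915
−0.22·log₂(0.22) = 0.4806
−0.16·log₂(0.16) = 0.4230
−0.05·log₂(0.05) = 0.2161
−0.21·log₂(0.21) = 0.4728
−0.06·log₂(0.06) = 0.2435
Sum ≈ 2.6081 → 2.608 bits.

2.608 bits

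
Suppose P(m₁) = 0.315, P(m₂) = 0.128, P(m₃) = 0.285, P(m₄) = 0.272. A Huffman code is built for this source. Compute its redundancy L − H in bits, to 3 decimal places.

Entropy H = −Σ p log₂ p ≈ 1.9316 bits.
Huffman merges: 16/125+34/125→2/5; 57/200+63/200→3/5; 2/5+3/5→1. L = 2 ≈ 2.0000.
L − H = 2.0000 − 1.9316 = 0.068 bits.

0.068 bits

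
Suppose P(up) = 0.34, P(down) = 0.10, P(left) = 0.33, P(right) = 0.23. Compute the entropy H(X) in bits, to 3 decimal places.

1.877 bits

H = −Σ pᵢ log₂ pᵢ.
−0.34·log₂(0.34) = 0.5292
−0.10·log₂(0.10) = 0.3322
−0.33·log₂(0.33) = 0.5278
−0.23·log₂(0.23) = 0.4877
Sum ≈ 1.8769 → 1.877 bits.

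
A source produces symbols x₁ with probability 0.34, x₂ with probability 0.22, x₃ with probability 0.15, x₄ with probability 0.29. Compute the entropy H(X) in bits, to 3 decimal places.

H = −Σ pᵢ log₂ pᵢ.
−0.34·log₂(0.34) = 0.5292
−0.22·log₂(0.22) = 0.4806
−0.15·log₂(0.15) = 0.4105
−0.29·log₂(0.29) = 0.5179
Sum ≈ 1.9382 → 1.938 bits.

1.938 bits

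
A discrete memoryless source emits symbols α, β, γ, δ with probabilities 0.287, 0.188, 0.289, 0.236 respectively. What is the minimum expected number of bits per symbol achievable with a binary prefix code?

2 bits/symbol

Repeatedly combine the two least-probable nodes; the expected code length is the sum of the merged weights.
merge 47/250 + 59/250 → 53/125
merge 287/1000 + 289/1000 → 72/125
merge 53/125 + 72/125 → 1
L = 53/125 + 72/125 + 1 = 2 bits/symbol.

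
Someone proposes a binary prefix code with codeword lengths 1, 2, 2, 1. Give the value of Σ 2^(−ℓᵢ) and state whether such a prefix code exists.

With common denominator 2^2 = 4: Σ 2^(−ℓᵢ) = 2/4 + 1/4 + 1/4 + 2/4 = 6/4 = 1.5.
Kraft's inequality requires Σ ≤ 1; here Σ = 1.5 > 1, so no such prefix code exists.

1.5; no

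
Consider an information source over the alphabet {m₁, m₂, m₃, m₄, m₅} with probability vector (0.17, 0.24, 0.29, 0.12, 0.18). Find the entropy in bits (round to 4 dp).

2.2590 bits

H = −Σ pᵢ log₂ pᵢ.
−0.17·log₂(0.17) = 0.4346
−0.24·log₂(0.24) = 0.4941
−0.29·log₂(0.29) = 0.5179
−0.12·log₂(0.12) = 0.3671
−0.18·log₂(0.18) = 0.4453
Sum ≈ 2.2590 → 2.2590 bits.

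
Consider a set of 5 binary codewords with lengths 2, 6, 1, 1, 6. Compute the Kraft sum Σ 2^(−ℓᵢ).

1.28125

With common denominator 2^6 = 64: Σ 2^(−ℓᵢ) = 16/64 + 1/64 + 32/64 + 32/64 + 1/64 = 82/64 = 1.28125.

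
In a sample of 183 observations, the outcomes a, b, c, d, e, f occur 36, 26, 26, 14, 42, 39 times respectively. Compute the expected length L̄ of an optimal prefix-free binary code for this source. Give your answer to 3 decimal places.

2.557 bits/symbol

Probabilities are the counts divided by 183.
Repeatedly combine the two least-probable nodes; the expected code length is the sum of the merged weights.
merge 14/183 + 26/183 → 40/183
merge 26/183 + 12/61 → 62/183
merge 13/61 + 40/183 → 79/183
merge 14/61 + 62/183 → 104/183
merge 79/183 + 104/183 → 1
L = 40/183 + 62/183 + 79/183 + 104/183 + 1 = 156/61 ≈ 2.557 bits/symbol.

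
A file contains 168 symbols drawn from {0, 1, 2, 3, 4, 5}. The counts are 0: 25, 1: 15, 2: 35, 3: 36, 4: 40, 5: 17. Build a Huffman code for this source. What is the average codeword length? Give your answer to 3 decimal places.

Probabilities are the counts divided by 168.
Repeatedly combine the two least-probable nodes; the expected code length is the sum of the merged weights.
merge 5/56 + 17/168 → 4/21
merge 25/168 + 4/21 → 19/56
merge 5/24 + 3/14 → 71/168
merge 5/21 + 19/56 → 97/168
merge 71/168 + 97/168 → 1
L = 4/21 + 19/56 + 71/168 + 97/168 + 1 = 425/168 ≈ 2.530 bits/symbol.

2.530 bits/symbol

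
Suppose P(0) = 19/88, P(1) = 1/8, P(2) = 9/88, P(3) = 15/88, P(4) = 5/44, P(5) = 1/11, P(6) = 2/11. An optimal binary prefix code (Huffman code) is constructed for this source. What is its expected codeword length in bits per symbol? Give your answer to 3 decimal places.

2.784 bits/symbol

Repeatedly combine the two least-probable nodes; the expected code length is the sum of the merged weights.
merge 1/11 + 9/88 → 17/88
merge 5/44 + 1/8 → 21/88
merge 15/88 + 2/11 → 31/88
merge 17/88 + 19/88 → 9/22
merge 21/88 + 31/88 → 13/22
merge 9/22 + 13/22 → 1
L = 17/88 + 21/88 + 31/88 + 9/22 + 13/22 + 1 = 245/88 ≈ 2.784 bits/symbol.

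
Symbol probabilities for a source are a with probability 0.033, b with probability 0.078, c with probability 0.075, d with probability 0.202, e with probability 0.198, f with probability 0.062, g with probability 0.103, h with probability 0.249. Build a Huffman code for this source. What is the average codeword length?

Repeatedly combine the two least-probable nodes; the expected code length is the sum of the merged weights.
merge 33/1000 + 31/500 → 19/200
merge 3/40 + 39/500 → 153/1000
merge 19/200 + 103/1000 → 99/500
merge 153/1000 + 99/500 → 351/1000
merge 99/500 + 101/500 → 2/5
merge 249/1000 + 351/1000 → 3/5
merge 2/5 + 3/5 → 1
L = 19/200 + 153/1000 + 99/500 + 351/1000 + 2/5 + 3/5 + 1 = 2797/1000 = 2.797 bits/symbol.

2.797 bits/symbol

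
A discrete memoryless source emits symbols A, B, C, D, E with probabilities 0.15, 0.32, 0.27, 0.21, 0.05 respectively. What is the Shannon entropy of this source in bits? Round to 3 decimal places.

H = −Σ pᵢ log₂ pᵢ.
−0.15·log₂(0.15) = 0.4105
−0.32·log₂(0.32) = 0.5260
−0.27·log₂(0.27) = 0.5100
−0.21·log₂(0.21) = 0.4728
−0.05·log₂(0.05) = 0.2161
Sum ≈ 2.1355 → 2.136 bits.

2.136 bits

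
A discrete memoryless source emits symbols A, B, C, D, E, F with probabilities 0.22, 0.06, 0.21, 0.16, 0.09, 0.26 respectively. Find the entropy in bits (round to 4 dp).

H = −Σ pᵢ log₂ pᵢ.
−0.22·log₂(0.22) = 0.4806
−0.06·log₂(0.06) = 0.2435
−0.21·log₂(0.21) = 0.4728
−0.16·log₂(0.16) = 0.4230
−0.09·log₂(0.09) = 0.3127
−0.26·log₂(0.26) = 0.5053
Sum ≈ 2.4379 → 2.4379 bits.

2.4379 bits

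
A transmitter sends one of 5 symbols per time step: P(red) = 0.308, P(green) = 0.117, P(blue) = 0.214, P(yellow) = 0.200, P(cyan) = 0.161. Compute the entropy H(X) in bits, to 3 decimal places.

H = −Σ pᵢ log₂ pᵢ.
−0.308·log₂(0.308) = 0.5233
−0.117·log₂(0.117) = 0.3622
−0.214·log₂(0.214) = 0.4760
−0.200·log₂(0.200) = 0.4644
−0.161·log₂(0.161) = 0.4242
Sum ≈ 2.2501 → 2.250 bits.

2.250 bits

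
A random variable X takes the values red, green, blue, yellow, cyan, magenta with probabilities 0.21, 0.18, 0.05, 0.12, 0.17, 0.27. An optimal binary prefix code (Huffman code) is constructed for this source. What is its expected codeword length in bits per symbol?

2.51 bits/symbol

Repeatedly combine the two least-probable nodes; the expected code length is the sum of the merged weights.
merge 1/20 + 3/25 → 17/100
merge 17/100 + 17/100 → 17/50
merge 9/50 + 21/100 → 39/100
merge 27/100 + 17/50 → 61/100
merge 39/100 + 61/100 → 1
L = 17/100 + 17/50 + 39/100 + 61/100 + 1 = 251/100 = 2.51 bits/symbol.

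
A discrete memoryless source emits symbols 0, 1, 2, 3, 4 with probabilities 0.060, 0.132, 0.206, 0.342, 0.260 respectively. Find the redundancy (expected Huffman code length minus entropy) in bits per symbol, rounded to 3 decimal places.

Entropy H = −Σ p log₂ p ≈ 2.1334 bits.
Huffman merges: 3/50+33/250→24/125; 24/125+103/500→199/500; 13/50+171/500→301/500; 199/500+301/500→1. L = 274/125 ≈ 2.1920.
L − H = 2.1920 − 2.1334 = 0.059 bits.

0.059 bits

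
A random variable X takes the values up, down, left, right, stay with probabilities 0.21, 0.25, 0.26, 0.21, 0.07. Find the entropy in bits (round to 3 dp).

H = −Σ pᵢ log₂ pᵢ.
−0.21·log₂(0.21) = 0.4728
−0.25·log₂(0.25) = 0.5000
−0.26·log₂(0.26) = 0.5053
−0.21·log₂(0.21) = 0.4728
−0.07·log₂(0.07) = 0.2686
Sum ≈ 2.2195 → 2.219 bits.

2.219 bits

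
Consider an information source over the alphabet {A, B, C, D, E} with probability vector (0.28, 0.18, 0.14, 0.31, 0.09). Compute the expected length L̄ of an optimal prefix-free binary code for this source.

2.23 bits/symbol

Repeatedly combine the two least-probable nodes; the expected code length is the sum of the merged weights.
merge 9/100 + 7/50 → 23/100
merge 9/50 + 23/100 → 41/100
merge 7/25 + 31/100 → 59/100
merge 41/100 + 59/100 → 1
L = 23/100 + 41/100 + 59/100 + 1 = 223/100 = 2.23 bits/symbol.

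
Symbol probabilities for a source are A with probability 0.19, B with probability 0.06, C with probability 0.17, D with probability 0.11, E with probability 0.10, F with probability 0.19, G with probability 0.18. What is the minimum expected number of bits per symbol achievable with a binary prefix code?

2.78 bits/symbol

Repeatedly combine the two least-probable nodes; the expected code length is the sum of the merged weights.
merge 3/50 + 1/10 → 4/25
merge 11/100 + 4/25 → 27/100
merge 17/100 + 9/50 → 7/20
merge 19/100 + 19/100 → 19/50
merge 27/100 + 7/20 → 31/50
merge 19/50 + 31/50 → 1
L = 4/25 + 27/100 + 7/20 + 19/50 + 31/50 + 1 = 139/50 = 2.78 bits/symbol.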